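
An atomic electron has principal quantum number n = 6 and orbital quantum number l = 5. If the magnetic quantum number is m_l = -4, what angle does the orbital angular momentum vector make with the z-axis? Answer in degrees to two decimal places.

|L| = ℏ√(l(l+1)) = √30 ℏ.
L_z = m_l ℏ = −4ℏ.
cos θ = L_z/|L| = -4/√30, so θ ≈ 136.91°.

θ ≈ 136.91°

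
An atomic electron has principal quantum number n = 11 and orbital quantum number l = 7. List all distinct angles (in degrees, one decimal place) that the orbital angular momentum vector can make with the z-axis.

θ ∈ {20.7°, 36.7°, 48.1°, 57.7°, 66.4°, 74.5°, 82.3°, 90.0°, 97.7°, 105.5°, 113.6°, 122.3°, 131.9°, 143.3°, 159.3°}

|L| = ℏ√(l(l+1)) = 2√14 ℏ.
cos θ = m_l/√56 for each m_l ∈ {-7, -6, -5, -4, -3, -2, -1, 0, 1, 2, 3, 4, 5, 6, 7}.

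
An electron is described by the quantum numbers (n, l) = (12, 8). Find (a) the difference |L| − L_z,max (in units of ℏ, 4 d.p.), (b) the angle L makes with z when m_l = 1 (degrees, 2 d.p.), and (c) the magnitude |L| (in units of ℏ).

|L|−L_z,max ≈ 0.4853ℏ; θ(m_l=1) ≈ 83.23°; |L| = 6√2 ℏ ≈ 8.485ℏ

|L| − L_z,max = (6√2 − 8)ℏ ≈ 0.4853ℏ.
For m_l = 1: cos θ = 1/√72, θ ≈ 83.23°.
|L| = ℏ√(8·9) = 6√2 ℏ ≈ 8.485ℏ.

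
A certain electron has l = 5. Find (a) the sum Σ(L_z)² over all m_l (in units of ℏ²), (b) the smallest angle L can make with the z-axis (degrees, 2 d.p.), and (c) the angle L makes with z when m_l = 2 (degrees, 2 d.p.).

Σ(L_z)² = 110 ℏ²; θ_min ≈ 24.09°; θ(m_l=2) ≈ 68.58°

Σ m_l² = 110, so Σ(L_z)² = 110 ℏ².
cos θ_min = 5/√30, so θ_min ≈ 24.09°.
For m_l = 2: cos θ = 2/√30, θ ≈ 68.58°.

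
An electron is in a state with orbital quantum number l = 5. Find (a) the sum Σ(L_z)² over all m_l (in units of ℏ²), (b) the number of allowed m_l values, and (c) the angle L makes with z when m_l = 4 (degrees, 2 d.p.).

Σ(L_z)² = 110 ℏ²; 11 values; θ(m_l=4) ≈ 43.09°

Σ m_l² = 110, so Σ(L_z)² = 110 ℏ².
There are 2l+1 = 11 values of m_l.
For m_l = 4: cos θ = 4/√30, θ ≈ 43.09°.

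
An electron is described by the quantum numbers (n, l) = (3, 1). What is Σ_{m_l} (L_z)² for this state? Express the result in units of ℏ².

m_l ∈ {-1, 0, 1}.
Σ m_l² = l(l+1)(2l+1)/3 = 1·2·3/3 = 2.

Σ(L_z)² = 2 ℏ²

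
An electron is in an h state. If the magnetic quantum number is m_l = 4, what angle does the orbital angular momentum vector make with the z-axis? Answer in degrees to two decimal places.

θ ≈ 43.09°

The letter h corresponds to l = 5.
|L| = √(l(l+1)) ℏ = √30 ℏ.
L_z = m_l ℏ = 4ℏ.
cos θ = L_z/|L| = 4/√30, so θ ≈ 43.09°.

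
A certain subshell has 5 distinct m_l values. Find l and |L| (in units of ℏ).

5 = 2l + 1, so l = (5−1)/2 = 2.
|L| = ℏ√(l(l+1)) = ℏ√(2·3) = √6 ℏ.

l = 2, |L| = √6 ℏ ≈ 2.449ℏ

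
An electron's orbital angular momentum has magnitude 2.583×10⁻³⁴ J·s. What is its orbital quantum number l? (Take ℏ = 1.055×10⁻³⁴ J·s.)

l = 2

|L|/ℏ = (2.583×10⁻³⁴)/(1.055×10⁻³⁴) ≈ 2.448.
(|L|/ℏ)² = l(l+1) ≈ 5.99 ⇒ l = 2.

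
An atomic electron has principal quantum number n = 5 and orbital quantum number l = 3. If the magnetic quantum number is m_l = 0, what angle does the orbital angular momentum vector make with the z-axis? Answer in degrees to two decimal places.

|L|² = l(l+1)ℏ² = 12ℏ², so |L| = 2√3 ℏ.
L_z = m_l ℏ = 0ℏ.
cos θ = L_z/|L| = 0/√12, so θ ≈ 90.00°.

θ ≈ 90.00°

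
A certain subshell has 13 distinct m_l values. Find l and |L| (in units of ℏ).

Since there are 2l+1 = 13 values of m_l, l = 6.
Then |L| = √(l(l+1)) ℏ = √42 ℏ.

l = 6, |L| = √42 ℏ ≈ 6.481ℏ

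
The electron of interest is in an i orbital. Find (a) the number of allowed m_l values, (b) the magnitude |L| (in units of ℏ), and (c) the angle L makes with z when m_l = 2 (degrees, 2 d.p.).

An i state has l = 6.
There are 2l+1 = 13 values of m_l.
|L| = ℏ√(6·7) = √42 ℏ ≈ 6.481ℏ.
For m_l = 2: cos θ = 2/√42, θ ≈ 72.02°.

13 values; |L| = √42 ℏ ≈ 6.481ℏ; θ(m_l=2) ≈ 72.02°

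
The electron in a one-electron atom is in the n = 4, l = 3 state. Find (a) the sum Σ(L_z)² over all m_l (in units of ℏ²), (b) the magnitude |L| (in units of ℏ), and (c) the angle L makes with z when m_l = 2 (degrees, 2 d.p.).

Σ(L_z)² = 28 ℏ²; |L| = 2√3 ℏ ≈ 3.464ℏ; θ(m_l=2) ≈ 54.74°

Σ m_l² = 28, so Σ(L_z)² = 28 ℏ².
|L| = ℏ√(3·4) = 2√3 ℏ ≈ 3.464ℏ.
For m_l = 2: cos θ = 2/√12, θ ≈ 54.74°.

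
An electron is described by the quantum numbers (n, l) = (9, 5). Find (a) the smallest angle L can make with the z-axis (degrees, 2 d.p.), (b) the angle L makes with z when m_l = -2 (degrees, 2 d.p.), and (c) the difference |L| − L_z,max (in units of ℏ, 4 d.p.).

θ_min ≈ 24.09°; θ(m_l=-2) ≈ 111.42°; |L|−L_z,max ≈ 0.4772ℏ

cos θ_min = 5/√30, so θ_min ≈ 24.09°.
For m_l = -2: cos θ = -2/√30, θ ≈ 111.42°.
|L| − L_z,max = (√30 − 5)ℏ ≈ 0.4772ℏ.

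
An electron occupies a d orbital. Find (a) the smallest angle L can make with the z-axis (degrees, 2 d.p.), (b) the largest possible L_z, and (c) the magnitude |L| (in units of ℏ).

For a d orbital, l = 2.
cos θ_min = 2/√6, so θ_min ≈ 35.26°.
L_z,max = lℏ = 2ℏ.
|L| = ℏ√(2·3) = √6 ℏ ≈ 2.449ℏ.

θ_min ≈ 35.26°; L_z,max = 2ℏ; |L| = √6 ℏ ≈ 2.449ℏ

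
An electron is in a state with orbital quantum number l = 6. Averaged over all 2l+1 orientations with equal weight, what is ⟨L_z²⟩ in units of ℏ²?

⟨L_z²⟩ = 14 ℏ²

m_l ∈ {-6, -5, -4, -3, -2, -1, 0, 1, 2, 3, 4, 5, 6}.
Average of L_z² over 13 states: 182/13 ℏ² = 14 ℏ².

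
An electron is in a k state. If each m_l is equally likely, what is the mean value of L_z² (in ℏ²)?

K corresponds to l = 7.
The allowed m_l values are -7, -6, -5, -4, -3, -2, -1, 0, 1, 2, 3, 4, 5, 6, 7.
⟨L_z²⟩ = ℏ²·(Σ m_l²)/(2l+1) = ℏ²·280/15 = 18.67ℏ².

⟨L_z²⟩ = 18.67 ℏ²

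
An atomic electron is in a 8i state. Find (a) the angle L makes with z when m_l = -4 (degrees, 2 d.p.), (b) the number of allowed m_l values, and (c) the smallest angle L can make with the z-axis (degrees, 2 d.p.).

For 8i, l = 6.
For m_l = -4: cos θ = -4/√42, θ ≈ 128.11°.
There are 2l+1 = 13 values of m_l.
cos θ_min = 6/√42, so θ_min ≈ 22.21°.

θ(m_l=-4) ≈ 128.11°; 13 values; θ_min ≈ 22.21°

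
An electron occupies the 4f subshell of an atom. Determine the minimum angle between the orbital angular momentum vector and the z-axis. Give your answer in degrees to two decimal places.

θ_min ≈ 30.00°

For 4f, l = 3.
|L| = ℏ√(l(l+1)) = 2√3 ℏ.
The smallest angle corresponds to the largest L_z, i.e. m_l = l = 3, giving L_z = 3ℏ.
cos θ_min = 3/√12, so θ_min ≈ 30.00°.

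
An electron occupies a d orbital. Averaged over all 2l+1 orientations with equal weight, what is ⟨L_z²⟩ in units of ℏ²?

⟨L_z²⟩ = 2 ℏ²

For a d orbital, l = 2.
m_l ∈ {-2, -1, 0, 1, 2}.
⟨L_z²⟩ = ℏ²·l(l+1)/3 = 2ℏ².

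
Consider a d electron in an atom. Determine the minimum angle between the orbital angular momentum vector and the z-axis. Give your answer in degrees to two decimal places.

D corresponds to l = 2.
|L| = ℏ√(l(l+1)) = √6 ℏ.
The smallest angle corresponds to the largest L_z, i.e. m_l = l = 2, giving L_z = 2ℏ.
cos θ_min = 2/√6, so θ_min ≈ 35.26°.

θ_min ≈ 35.26°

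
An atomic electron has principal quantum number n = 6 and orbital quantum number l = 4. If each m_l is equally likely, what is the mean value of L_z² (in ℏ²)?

m_l runs from −4 to 4, i.e. {-4, -3, -2, -1, 0, 1, 2, 3, 4}.
Average of L_z² over 9 states: 60/9 ℏ² = 6.667 ℏ².

⟨L_z²⟩ = 6.667 ℏ²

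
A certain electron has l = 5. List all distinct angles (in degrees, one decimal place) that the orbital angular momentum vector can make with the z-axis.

θ ∈ {24.1°, 43.1°, 56.8°, 68.6°, 79.5°, 90.0°, 100.5°, 111.4°, 123.2°, 136.9°, 155.9°}

|L| = ℏ√(l(l+1)) = √30 ℏ.
cos θ = m_l/√30 for each m_l ∈ {-5, -4, -3, -2, -1, 0, 1, 2, 3, 4, 5}.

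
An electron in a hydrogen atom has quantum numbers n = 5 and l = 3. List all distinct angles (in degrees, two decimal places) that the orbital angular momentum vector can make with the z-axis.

|L|² = l(l+1)ℏ² = 12ℏ², so |L| = 2√3 ℏ.
cos θ = m_l/√12 for each m_l ∈ {-3, -2, -1, 0, 1, 2, 3}.

θ ∈ {30.00°, 54.74°, 73.22°, 90.00°, 106.78°, 125.26°, 150.00°}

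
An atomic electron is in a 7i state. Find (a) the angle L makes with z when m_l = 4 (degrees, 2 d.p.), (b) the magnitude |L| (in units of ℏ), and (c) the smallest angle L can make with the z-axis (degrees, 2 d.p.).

For 7i, l = 6.
For m_l = 4: cos θ = 4/√42, θ ≈ 51.89°.
|L| = ℏ√(6·7) = √42 ℏ ≈ 6.481ℏ.
cos θ_min = 6/√42, so θ_min ≈ 22.21°.

θ(m_l=4) ≈ 51.89°; |L| = √42 ℏ ≈ 6.481ℏ; θ_min ≈ 22.21°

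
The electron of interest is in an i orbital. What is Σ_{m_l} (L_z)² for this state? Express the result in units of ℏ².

The letter i corresponds to l = 6.
The allowed m_l values are -6, -5, -4, -3, -2, -1, 0, 1, 2, 3, 4, 5, 6.
Σ m_l² = l(l+1)(2l+1)/3 = 6·7·13/3 = 182.

Σ(L_z)² = 182 ℏ²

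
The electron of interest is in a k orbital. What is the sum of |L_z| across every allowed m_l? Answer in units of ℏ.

Σ|L_z| = 56 ℏ

A k state has l = 7.
m_l runs from −7 to 7, i.e. {-7, -6, -5, -4, -3, -2, -1, 0, 1, 2, 3, 4, 5, 6, 7}.
Σ|m_l| = 2·7(7+1)/2 = 56.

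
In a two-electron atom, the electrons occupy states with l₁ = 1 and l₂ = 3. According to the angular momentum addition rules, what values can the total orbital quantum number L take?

L = 2, 3, 4

By the triangle rule, |l₁ − l₂| ≤ L ≤ l₁ + l₂.
L ∈ {2, 3, 4}.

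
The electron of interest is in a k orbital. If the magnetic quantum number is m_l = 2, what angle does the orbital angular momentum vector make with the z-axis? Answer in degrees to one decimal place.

The letter k corresponds to l = 7.
|L| = ℏ√(l(l+1)) = 2√14 ℏ.
L_z = m_l ℏ = 2ℏ.
cos θ = L_z/|L| = 2/√56, so θ ≈ 74.5°.

θ ≈ 74.5°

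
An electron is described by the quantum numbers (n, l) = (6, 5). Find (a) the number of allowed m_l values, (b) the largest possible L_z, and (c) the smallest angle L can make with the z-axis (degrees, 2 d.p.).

11 values; L_z,max = 5ℏ; θ_min ≈ 24.09°

There are 2l+1 = 11 values of m_l.
L_z,max = lℏ = 5ℏ.
cos θ_min = 5/√30, so θ_min ≈ 24.09°.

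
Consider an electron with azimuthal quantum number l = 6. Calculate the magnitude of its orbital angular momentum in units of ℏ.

|L| = √42 ℏ ≈ 6.481ℏ

|L| = ℏ√(l(l+1)) = ℏ√(6·7) = √42 ℏ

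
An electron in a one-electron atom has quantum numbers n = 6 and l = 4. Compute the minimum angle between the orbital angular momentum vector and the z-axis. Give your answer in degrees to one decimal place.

θ_min ≈ 26.6°

|L|² = l(l+1)ℏ² = 20ℏ², so |L| = 2√5 ℏ.
The smallest angle corresponds to the largest L_z, i.e. m_l = l = 4, giving L_z = 4ℏ.
cos θ_min = 4/√20, so θ_min ≈ 26.6°.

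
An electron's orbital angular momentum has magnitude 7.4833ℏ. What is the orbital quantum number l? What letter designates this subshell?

|L| = ℏ√(l(l+1)), so l(l+1) = 56.
The positive root is l = 7.

l = 7 (k orbital)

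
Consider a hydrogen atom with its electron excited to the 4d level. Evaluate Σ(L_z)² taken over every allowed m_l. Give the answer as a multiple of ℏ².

Σ(L_z)² = 10 ℏ²

The 4d level has l = 2.
m_l runs from −2 to 2, i.e. {-2, -1, 0, 1, 2}.
Σ m_l² = 2·(1 + 4) = 10.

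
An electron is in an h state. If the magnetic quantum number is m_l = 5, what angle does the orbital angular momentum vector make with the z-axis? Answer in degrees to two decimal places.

θ ≈ 24.09°

For an h orbital, l = 5.
|L| = √(l(l+1)) ℏ = √30 ℏ.
L_z = m_l ℏ = 5ℏ.
cos θ = L_z/|L| = 5/√30, so θ ≈ 24.09°.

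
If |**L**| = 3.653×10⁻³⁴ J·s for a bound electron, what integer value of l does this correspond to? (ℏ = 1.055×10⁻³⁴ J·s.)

Dividing by ℏ: |L|/ℏ ≈ 3.463.
(|L|/ℏ)² = l(l+1) ≈ 11.99 ⇒ l = 3.

l = 3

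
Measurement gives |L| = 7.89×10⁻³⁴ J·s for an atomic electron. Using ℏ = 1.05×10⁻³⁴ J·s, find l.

l = 7

In units of ℏ, |L| ≈ 7.514.
Set l(l+1) = 56.46; the integer solution is l = 7.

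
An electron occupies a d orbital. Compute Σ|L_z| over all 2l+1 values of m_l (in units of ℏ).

D corresponds to l = 2.
The allowed m_l values are -2, -1, 0, 1, 2.
Σ|m_l| = 2(1+2+…+2) = 6.

Σ|L_z| = 6 ℏ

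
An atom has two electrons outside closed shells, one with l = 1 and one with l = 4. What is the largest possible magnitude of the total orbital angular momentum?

|L_tot|_max = √30 ℏ ≈ 5.477ℏ

The total orbital quantum number L ranges from |l₁ − l₂| to l₁ + l₂ in integer steps.
L ∈ {3, 4, 5}.
The largest magnitude corresponds to L = 5: |L_tot| = ℏ√(5·6) = √30 ℏ.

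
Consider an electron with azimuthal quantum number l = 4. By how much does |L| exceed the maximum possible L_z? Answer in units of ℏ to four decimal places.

|L| = 2√5 ℏ ≈ 4.4721ℏ, while L_z,max = lℏ = 4ℏ.
The difference is (2√5 − 4)ℏ ≈ 0.4721ℏ.

|L| − L_z,max ≈ 0.4721ℏ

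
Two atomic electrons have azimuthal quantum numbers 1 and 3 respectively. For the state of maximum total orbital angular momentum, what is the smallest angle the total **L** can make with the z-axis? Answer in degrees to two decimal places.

The total orbital quantum number L ranges from |l₁ − l₂| to l₁ + l₂ in integer steps.
L ∈ {2, 3, 4}.
The maximum is L = 4, with |L_tot| = ℏ√(4·5) = 2√5 ℏ.
The minimum angle with z is arccos(4/√20) ≈ 26.57°.

θ_min ≈ 26.57°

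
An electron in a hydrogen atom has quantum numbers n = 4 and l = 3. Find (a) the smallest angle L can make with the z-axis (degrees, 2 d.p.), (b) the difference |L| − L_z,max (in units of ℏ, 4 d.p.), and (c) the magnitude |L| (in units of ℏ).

θ_min ≈ 30.00°; |L|−L_z,max ≈ 0.4641ℏ; |L| = 2√3 ℏ ≈ 3.464ℏ

cos θ_min = 3/√12, so θ_min ≈ 30.00°.
|L| − L_z,max = (2√3 − 3)ℏ ≈ 0.4641ℏ.
|L| = ℏ√(3·4) = 2√3 ℏ ≈ 3.464ℏ.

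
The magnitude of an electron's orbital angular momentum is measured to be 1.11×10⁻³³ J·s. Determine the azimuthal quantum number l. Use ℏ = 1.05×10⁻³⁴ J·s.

l = 10

In units of ℏ, |L| ≈ 10.571.
(|L|/ℏ)² = l(l+1) ≈ 111.76 ⇒ l = 10.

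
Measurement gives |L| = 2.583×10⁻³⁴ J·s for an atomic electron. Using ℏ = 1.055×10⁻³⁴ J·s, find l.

l = 2

Dividing by ℏ: |L|/ℏ ≈ 2.448.
(|L|/ℏ)² = l(l+1) ≈ 5.99 ⇒ l = 2.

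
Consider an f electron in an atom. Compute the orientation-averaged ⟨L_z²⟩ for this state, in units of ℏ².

The letter f corresponds to l = 3.
m_l ∈ {-3, -2, -1, 0, 1, 2, 3}.
⟨L_z²⟩ = ℏ²·l(l+1)/3 = 4ℏ².

⟨L_z²⟩ = 4 ℏ²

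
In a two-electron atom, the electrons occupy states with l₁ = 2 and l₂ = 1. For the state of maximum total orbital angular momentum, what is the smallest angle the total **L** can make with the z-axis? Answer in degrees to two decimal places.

θ_min ≈ 30.00°

By the triangle rule, |l₁ − l₂| ≤ L ≤ l₁ + l₂.
So L can be 1, 2, 3.
The maximum is L = 3, with |L_tot| = ℏ√(3·4) = 2√3 ℏ.
The minimum angle with z is arccos(3/√12) ≈ 30.00°.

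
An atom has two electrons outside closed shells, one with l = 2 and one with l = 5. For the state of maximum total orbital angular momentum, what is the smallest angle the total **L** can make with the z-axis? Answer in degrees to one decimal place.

θ_min ≈ 20.7°

Angular momentum addition gives L = |l₁ − l₂|, …, l₁ + l₂.
Allowed values: L = 3, 4, 5, 6, 7.
The maximum is L = 7, with |L_tot| = ℏ√(7·8) = 2√14 ℏ.
The minimum angle with z is arccos(7/√56) ≈ 20.7°.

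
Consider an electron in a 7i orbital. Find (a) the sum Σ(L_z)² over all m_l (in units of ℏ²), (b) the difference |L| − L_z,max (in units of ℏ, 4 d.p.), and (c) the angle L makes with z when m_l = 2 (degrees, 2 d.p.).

7i means n = 7, l = 6.
Σ m_l² = 182, so Σ(L_z)² = 182 ℏ².
|L| − L_z,max = (√42 − 6)ℏ ≈ 0.4807ℏ.
For m_l = 2: cos θ = 2/√42, θ ≈ 72.02°.

Σ(L_z)² = 182 ℏ²; |L|−L_z,max ≈ 0.4807ℏ; θ(m_l=2) ≈ 72.02°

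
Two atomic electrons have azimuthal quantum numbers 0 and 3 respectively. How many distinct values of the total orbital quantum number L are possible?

The total orbital quantum number L ranges from |l₁ − l₂| to l₁ + l₂ in integer steps.
L ∈ {3}.
That is 1 value.

1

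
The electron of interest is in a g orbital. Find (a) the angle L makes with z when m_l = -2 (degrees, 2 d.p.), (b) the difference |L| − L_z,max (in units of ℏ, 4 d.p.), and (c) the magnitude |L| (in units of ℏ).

G corresponds to l = 4.
For m_l = -2: cos θ = -2/√20, θ ≈ 116.57°.
|L| − L_z,max = (2√5 − 4)ℏ ≈ 0.4721ℏ.
|L| = ℏ√(4·5) = 2√5 ℏ ≈ 4.472ℏ.

θ(m_l=-2) ≈ 116.57°; |L|−L_z,max ≈ 0.4721ℏ; |L| = 2√5 ℏ ≈ 4.472ℏ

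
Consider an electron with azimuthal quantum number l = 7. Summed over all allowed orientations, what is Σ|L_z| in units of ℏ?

Σ|L_z| = 56 ℏ

m_l runs from −7 to 7, i.e. {-7, -6, -5, -4, -3, -2, -1, 0, 1, 2, 3, 4, 5, 6, 7}.
Σ|m_l| = 2(1+2+…+7) = 56.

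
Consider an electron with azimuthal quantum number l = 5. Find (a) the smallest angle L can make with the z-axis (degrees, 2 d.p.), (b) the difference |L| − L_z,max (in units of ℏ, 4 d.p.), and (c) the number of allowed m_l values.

θ_min ≈ 24.09°; |L|−L_z,max ≈ 0.4772ℏ; 11 values

cos θ_min = 5/√30, so θ_min ≈ 24.09°.
|L| − L_z,max = (√30 − 5)ℏ ≈ 0.4772ℏ.
There are 2l+1 = 11 values of m_l.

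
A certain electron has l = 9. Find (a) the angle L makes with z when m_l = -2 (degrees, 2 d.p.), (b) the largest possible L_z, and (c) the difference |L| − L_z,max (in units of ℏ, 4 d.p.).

For m_l = -2: cos θ = -2/√90, θ ≈ 102.17°.
L_z,max = lℏ = 9ℏ.
|L| − L_z,max = (3√10 − 9)ℏ ≈ 0.4868ℏ.

θ(m_l=-2) ≈ 102.17°; L_z,max = 9ℏ; |L|−L_z,max ≈ 0.4868ℏ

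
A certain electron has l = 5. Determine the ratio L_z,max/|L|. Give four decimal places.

|L| = √30 ℏ ≈ 5.4772ℏ, while L_z,max = lℏ = 5ℏ.
L_z,max/|L| = 5/√30 = 0.9129.

L_z,max/|L| = 0.9129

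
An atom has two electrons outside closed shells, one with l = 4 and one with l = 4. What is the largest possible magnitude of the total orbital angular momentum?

|L_tot|_max = 6√2 ℏ ≈ 8.485ℏ

L runs from |4 − 4| = 0 to 4 + 4 = 8.
So L can be 0, 1, 2, 3, 4, 5, 6, 7, 8.
The largest magnitude corresponds to L = 8: |L_tot| = ℏ√(8·9) = 6√2 ℏ.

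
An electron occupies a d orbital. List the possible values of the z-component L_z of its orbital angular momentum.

A d state has l = 2.
L_z = m_l ℏ with m_l ranging from −l to +l in integer steps.
For l = 2: m_l ∈ {-2, -1, 0, 1, 2}.

L_z ∈ {−2ℏ, −ℏ, 0, ℏ, 2ℏ}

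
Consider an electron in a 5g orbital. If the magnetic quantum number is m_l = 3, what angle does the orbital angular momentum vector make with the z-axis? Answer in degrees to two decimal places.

For 5g, l = 4.
|L| = ℏ√(l(l+1)) = 2√5 ℏ.
L_z = m_l ℏ = 3ℏ.
cos θ = L_z/|L| = 3/√20, so θ ≈ 47.87°.

θ ≈ 47.87°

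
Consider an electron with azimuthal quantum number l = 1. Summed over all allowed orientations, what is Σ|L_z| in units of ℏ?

Σ|L_z| = 2 ℏ

m_l runs from −1 to 1, i.e. {-1, 0, 1}.
Σ|m_l| = l(l+1) = 2.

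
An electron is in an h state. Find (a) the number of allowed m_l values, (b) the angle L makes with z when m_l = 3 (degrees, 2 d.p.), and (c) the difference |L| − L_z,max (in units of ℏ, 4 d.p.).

11 values; θ(m_l=3) ≈ 56.79°; |L|−L_z,max ≈ 0.4772ℏ

For an h orbital, l = 5.
There are 2l+1 = 11 values of m_l.
For m_l = 3: cos θ = 3/√30, θ ≈ 56.79°.
|L| − L_z,max = (√30 − 5)ℏ ≈ 0.4772ℏ.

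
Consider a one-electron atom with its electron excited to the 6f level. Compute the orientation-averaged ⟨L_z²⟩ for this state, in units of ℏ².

⟨L_z²⟩ = 4 ℏ²

The 6f level has l = 3.
m_l runs from −3 to 3, i.e. {-3, -2, -1, 0, 1, 2, 3}.
Average of L_z² over 7 states: 28/7 ℏ² = 4 ℏ².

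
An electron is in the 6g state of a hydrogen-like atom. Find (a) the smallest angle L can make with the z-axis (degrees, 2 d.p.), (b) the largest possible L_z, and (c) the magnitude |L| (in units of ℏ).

6g means n = 6, l = 4.
cos θ_min = 4/√20, so θ_min ≈ 26.57°.
L_z,max = lℏ = 4ℏ.
|L| = ℏ√(4·5) = 2√5 ℏ ≈ 4.472ℏ.

θ_min ≈ 26.57°; L_z,max = 4ℏ; |L| = 2√5 ℏ ≈ 4.472ℏ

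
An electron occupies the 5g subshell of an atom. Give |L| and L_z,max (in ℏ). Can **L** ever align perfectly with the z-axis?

The 5g subshell has l = 4.
|L| = 2√5 ℏ ≈ 4.4721ℏ, while L_z,max = lℏ = 4ℏ.
Since |L| > L_z,max, the vector can never point exactly along z; the closest it comes is θ_min = arccos(4/√20) ≈ 26.6°.

No: L_z,max = 4ℏ < |L| = 2√5 ℏ ≈ 4.472ℏ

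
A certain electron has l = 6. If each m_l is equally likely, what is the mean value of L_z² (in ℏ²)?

m_l runs from −6 to 6, i.e. {-6, -5, -4, -3, -2, -1, 0, 1, 2, 3, 4, 5, 6}.
Average of L_z² over 13 states: 182/13 ℏ² = 14 ℏ².

⟨L_z²⟩ = 14 ℏ²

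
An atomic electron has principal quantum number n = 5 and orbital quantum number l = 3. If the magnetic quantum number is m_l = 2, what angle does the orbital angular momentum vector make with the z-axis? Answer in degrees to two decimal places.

θ ≈ 54.74°

|L| = √(l(l+1)) ℏ = 2√3 ℏ.
L_z = m_l ℏ = 2ℏ.
cos θ = L_z/|L| = 2/√12, so θ ≈ 54.74°.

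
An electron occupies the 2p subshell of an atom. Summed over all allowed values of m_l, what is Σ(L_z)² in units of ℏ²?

Σ(L_z)² = 2 ℏ²

The 2p subshell has l = 1.
The allowed m_l values are -1, 0, 1.
Summing m² from −1 to 1: Σ m_l² = 2.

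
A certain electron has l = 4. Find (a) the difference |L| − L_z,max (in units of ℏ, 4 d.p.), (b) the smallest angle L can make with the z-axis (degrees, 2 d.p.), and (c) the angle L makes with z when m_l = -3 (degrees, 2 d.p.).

|L| − L_z,max = (2√5 − 4)ℏ ≈ 0.4721ℏ.
cos θ_min = 4/√20, so θ_min ≈ 26.57°.
For m_l = -3: cos θ = -3/√20, θ ≈ 132.13°.

|L|−L_z,max ≈ 0.4721ℏ; θ_min ≈ 26.57°; θ(m_l=-3) ≈ 132.13°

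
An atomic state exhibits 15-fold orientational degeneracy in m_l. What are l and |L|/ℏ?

l = 7, |L| = 2√14 ℏ ≈ 7.483ℏ

Since there are 2l+1 = 15 values of m_l, l = 7.
|L| = ℏ√(l(l+1)) = ℏ√(7·8) = 2√14 ℏ.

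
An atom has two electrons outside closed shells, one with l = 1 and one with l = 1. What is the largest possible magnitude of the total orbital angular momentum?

Angular momentum addition gives L = |l₁ − l₂|, …, l₁ + l₂.
L ∈ {0, 1, 2}.
The largest magnitude corresponds to L = 2: |L_tot| = ℏ√(2·3) = √6 ℏ.

|L_tot|_max = √6 ℏ ≈ 2.449ℏ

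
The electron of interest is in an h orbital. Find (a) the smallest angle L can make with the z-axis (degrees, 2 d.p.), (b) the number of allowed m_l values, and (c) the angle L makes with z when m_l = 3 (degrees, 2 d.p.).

For an h orbital, l = 5.
cos θ_min = 5/√30, so θ_min ≈ 24.09°.
There are 2l+1 = 11 values of m_l.
For m_l = 3: cos θ = 3/√30, θ ≈ 56.79°.

θ_min ≈ 24.09°; 11 values; θ(m_l=3) ≈ 56.79°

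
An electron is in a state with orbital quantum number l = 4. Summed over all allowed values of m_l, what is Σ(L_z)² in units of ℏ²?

m_l ∈ {-4, -3, -2, -1, 0, 1, 2, 3, 4}.
Σ m_l² = 2·(1 + 4 + 9 + 16) = 60.

Σ(L_z)² = 60 ℏ²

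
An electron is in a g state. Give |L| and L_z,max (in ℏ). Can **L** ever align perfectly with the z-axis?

A g state has l = 4.
|L| = 2√5 ℏ ≈ 4.4721ℏ, while L_z,max = lℏ = 4ℏ.
Since |L| > L_z,max, the vector can never point exactly along z; the closest it comes is θ_min = arccos(4/√20) ≈ 26.6°.

No: L_z,max = 4ℏ < |L| = 2√5 ℏ ≈ 4.472ℏ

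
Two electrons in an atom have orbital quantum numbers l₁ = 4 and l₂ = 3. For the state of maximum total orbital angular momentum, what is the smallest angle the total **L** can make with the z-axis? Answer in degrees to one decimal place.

The total orbital quantum number L ranges from |l₁ − l₂| to l₁ + l₂ in integer steps.
Allowed values: L = 1, 2, 3, 4, 5, 6, 7.
The maximum is L = 7, with |L_tot| = ℏ√(7·8) = 2√14 ℏ.
The minimum angle with z is arccos(7/√56) ≈ 20.7°.

θ_min ≈ 20.7°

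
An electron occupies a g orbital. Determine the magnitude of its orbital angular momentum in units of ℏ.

|L| = 2√5 ℏ ≈ 4.472ℏ

The letter g corresponds to l = 4.
|L| = ℏ√(l(l+1)) = ℏ√(4·5) = 2√5 ℏ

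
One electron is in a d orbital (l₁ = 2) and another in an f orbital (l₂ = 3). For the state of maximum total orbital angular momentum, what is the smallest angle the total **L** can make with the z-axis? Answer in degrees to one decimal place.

θ_min ≈ 24.1°

By the triangle rule, |l₁ − l₂| ≤ L ≤ l₁ + l₂.
So L can be 1, 2, 3, 4, 5.
The maximum is L = 5, with |L_tot| = ℏ√(5·6) = √30 ℏ.
The minimum angle with z is arccos(5/√30) ≈ 24.1°.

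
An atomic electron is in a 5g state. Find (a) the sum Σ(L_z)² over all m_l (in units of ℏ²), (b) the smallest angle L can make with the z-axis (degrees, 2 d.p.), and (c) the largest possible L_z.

Σ(L_z)² = 60 ℏ²; θ_min ≈ 26.57°; L_z,max = 4ℏ

5g means n = 5, l = 4.
Σ m_l² = 60, so Σ(L_z)² = 60 ℏ².
cos θ_min = 4/√20, so θ_min ≈ 26.57°.
L_z,max = lℏ = 4ℏ.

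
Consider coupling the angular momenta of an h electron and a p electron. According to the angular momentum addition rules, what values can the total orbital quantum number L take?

By the triangle rule, |l₁ − l₂| ≤ L ≤ l₁ + l₂.
So L can be 4, 5, 6.

L = 4, 5, 6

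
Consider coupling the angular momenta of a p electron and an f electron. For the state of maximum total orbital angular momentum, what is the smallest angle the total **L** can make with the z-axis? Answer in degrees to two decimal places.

By the triangle rule, |l₁ − l₂| ≤ L ≤ l₁ + l₂.
So L can be 2, 3, 4.
The maximum is L = 4, with |L_tot| = ℏ√(4·5) = 2√5 ℏ.
The minimum angle with z is arccos(4/√20) ≈ 26.57°.

θ_min ≈ 26.57°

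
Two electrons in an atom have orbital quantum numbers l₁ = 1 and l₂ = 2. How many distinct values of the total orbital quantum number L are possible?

3

Angular momentum addition gives L = |l₁ − l₂|, …, l₁ + l₂.
L ∈ {1, 2, 3}.
That is 3 values.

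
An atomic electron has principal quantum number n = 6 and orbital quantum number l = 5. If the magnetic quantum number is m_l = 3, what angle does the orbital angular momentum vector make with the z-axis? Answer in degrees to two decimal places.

θ ≈ 56.79°

|L|² = l(l+1)ℏ² = 30ℏ², so |L| = √30 ℏ.
L_z = m_l ℏ = 3ℏ.
cos θ = L_z/|L| = 3/√30, so θ ≈ 56.79°.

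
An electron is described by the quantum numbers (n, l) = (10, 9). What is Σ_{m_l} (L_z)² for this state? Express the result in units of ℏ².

m_l runs from −9 to 9, i.e. {-9, -8, -7, -6, -5, -4, -3, -2, -1, 0, 1, 2, 3, 4, 5, 6, 7, 8, 9}.
Σ m_l² = 2·(1 + 4 + 9 + 16 + 25 + 36 + 49 + 64 + 81) = 570.

Σ(L_z)² = 570 ℏ²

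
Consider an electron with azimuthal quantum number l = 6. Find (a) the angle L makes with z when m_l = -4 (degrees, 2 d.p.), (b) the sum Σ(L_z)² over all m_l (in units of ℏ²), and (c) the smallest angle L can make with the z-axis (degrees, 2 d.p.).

For m_l = -4: cos θ = -4/√42, θ ≈ 128.11°.
Σ m_l² = 182, so Σ(L_z)² = 182 ℏ².
cos θ_min = 6/√42, so θ_min ≈ 22.21°.

θ(m_l=-4) ≈ 128.11°; Σ(L_z)² = 182 ℏ²; θ_min ≈ 22.21°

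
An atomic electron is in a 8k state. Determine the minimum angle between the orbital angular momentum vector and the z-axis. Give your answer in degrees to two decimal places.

The 8k subshell has l = 7.
|L| = √(l(l+1)) ℏ = 2√14 ℏ.
The smallest angle corresponds to the largest L_z, i.e. m_l = l = 7, giving L_z = 7ℏ.
cos θ_min = 7/√56, so θ_min ≈ 20.70°.

θ_min ≈ 20.70°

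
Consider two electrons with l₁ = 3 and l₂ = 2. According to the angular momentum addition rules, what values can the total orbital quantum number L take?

L = 1, 2, 3, 4, 5

Angular momentum addition gives L = |l₁ − l₂|, …, l₁ + l₂.
So L can be 1, 2, 3, 4, 5.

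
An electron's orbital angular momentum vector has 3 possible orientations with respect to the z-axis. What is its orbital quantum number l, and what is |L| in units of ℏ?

l = 1, |L| = √2 ℏ ≈ 1.414ℏ

3 = 2l + 1, so l = (3−1)/2 = 1.
Then |L| = √(l(l+1)) ℏ = √2 ℏ.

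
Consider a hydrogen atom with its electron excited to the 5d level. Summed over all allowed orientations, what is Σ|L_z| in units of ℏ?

The 5d level has l = 2.
m_l runs from −2 to 2, i.e. {-2, -1, 0, 1, 2}.
Σ|m_l| = l(l+1) = 6.

Σ|L_z| = 6 ℏ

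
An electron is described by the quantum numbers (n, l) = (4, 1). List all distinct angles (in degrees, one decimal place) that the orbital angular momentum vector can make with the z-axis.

|L| = ℏ√(l(l+1)) = √2 ℏ.
cos θ = m_l/√2 for each m_l ∈ {-1, 0, 1}.

θ ∈ {45.0°, 90.0°, 135.0°}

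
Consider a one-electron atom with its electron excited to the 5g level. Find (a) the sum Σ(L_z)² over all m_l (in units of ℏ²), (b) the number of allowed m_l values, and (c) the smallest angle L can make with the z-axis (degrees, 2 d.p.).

Σ(L_z)² = 60 ℏ²; 9 values; θ_min ≈ 26.57°

The 5g level has l = 4.
Σ m_l² = 60, so Σ(L_z)² = 60 ℏ².
There are 2l+1 = 9 values of m_l.
cos θ_min = 4/√20, so θ_min ≈ 26.57°.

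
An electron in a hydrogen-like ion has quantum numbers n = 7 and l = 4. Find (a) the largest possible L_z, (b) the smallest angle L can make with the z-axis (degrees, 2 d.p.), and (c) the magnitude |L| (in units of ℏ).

L_z,max = lℏ = 4ℏ.
cos θ_min = 4/√20, so θ_min ≈ 26.57°.
|L| = ℏ√(4·5) = 2√5 ℏ ≈ 4.472ℏ.

L_z,max = 4ℏ; θ_min ≈ 26.57°; |L| = 2√5 ℏ ≈ 4.472ℏ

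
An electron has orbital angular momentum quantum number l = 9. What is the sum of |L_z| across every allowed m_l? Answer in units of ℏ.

Σ|L_z| = 90 ℏ

The allowed m_l values are -9, -8, -7, -6, -5, -4, -3, -2, -1, 0, 1, 2, 3, 4, 5, 6, 7, 8, 9.
Σ|m_l| = l(l+1) = 90.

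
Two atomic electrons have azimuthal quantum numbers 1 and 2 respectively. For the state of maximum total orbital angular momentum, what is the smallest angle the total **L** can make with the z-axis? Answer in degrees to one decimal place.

By the triangle rule, |l₁ − l₂| ≤ L ≤ l₁ + l₂.
So L can be 1, 2, 3.
The maximum is L = 3, with |L_tot| = ℏ√(3·4) = 2√3 ℏ.
The minimum angle with z is arccos(3/√12) ≈ 30.0°.

θ_min ≈ 30.0°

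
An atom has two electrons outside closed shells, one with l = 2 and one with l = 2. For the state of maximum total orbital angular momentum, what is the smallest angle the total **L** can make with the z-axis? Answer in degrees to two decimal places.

By the triangle rule, |l₁ − l₂| ≤ L ≤ l₁ + l₂.
So L can be 0, 1, 2, 3, 4.
The maximum is L = 4, with |L_tot| = ℏ√(4·5) = 2√5 ℏ.
The minimum angle with z is arccos(4/√20) ≈ 26.57°.

θ_min ≈ 26.57°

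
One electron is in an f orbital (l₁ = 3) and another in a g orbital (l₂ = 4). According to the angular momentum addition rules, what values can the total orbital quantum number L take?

L = 1, 2, 3, 4, 5, 6, 7

L runs from |3 − 4| = 1 to 3 + 4 = 7.
So L can be 1, 2, 3, 4, 5, 6, 7.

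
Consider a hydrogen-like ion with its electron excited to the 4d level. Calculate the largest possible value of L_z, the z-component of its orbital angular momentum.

The 4d level has l = 2.
L_z = m_l ℏ with m_l ∈ {−2, …, 2}; the maximum is m_l = 2.

L_z,max = 2ℏ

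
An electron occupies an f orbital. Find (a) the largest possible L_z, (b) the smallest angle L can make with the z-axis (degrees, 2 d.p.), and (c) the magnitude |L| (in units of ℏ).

L_z,max = 3ℏ; θ_min ≈ 30.00°; |L| = 2√3 ℏ ≈ 3.464ℏ

For an f orbital, l = 3.
L_z,max = lℏ = 3ℏ.
cos θ_min = 3/√12, so θ_min ≈ 30.00°.
|L| = ℏ√(3·4) = 2√3 ℏ ≈ 3.464ℏ.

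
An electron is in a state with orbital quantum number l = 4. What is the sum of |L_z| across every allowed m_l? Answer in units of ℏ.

Σ|L_z| = 20 ℏ

m_l runs from −4 to 4, i.e. {-4, -3, -2, -1, 0, 1, 2, 3, 4}.
Σ|m_l| = 2·4(4+1)/2 = 20.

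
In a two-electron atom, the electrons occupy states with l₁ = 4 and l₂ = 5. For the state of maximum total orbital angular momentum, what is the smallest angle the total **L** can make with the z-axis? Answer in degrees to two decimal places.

By the triangle rule, |l₁ − l₂| ≤ L ≤ l₁ + l₂.
So L can be 1, 2, 3, 4, 5, 6, 7, 8, 9.
The maximum is L = 9, with |L_tot| = ℏ√(9·10) = 3√10 ℏ.
The minimum angle with z is arccos(9/√90) ≈ 18.43°.

θ_min ≈ 18.43°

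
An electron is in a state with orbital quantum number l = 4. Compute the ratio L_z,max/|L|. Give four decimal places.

L_z,max/|L| = 0.8944

|L| = 2√5 ℏ ≈ 4.4721ℏ, while L_z,max = lℏ = 4ℏ.
L_z,max/|L| = 4/√20 = 0.8944.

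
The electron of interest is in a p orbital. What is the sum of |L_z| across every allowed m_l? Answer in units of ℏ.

Σ|L_z| = 2 ℏ

The letter p corresponds to l = 1.
m_l ∈ {-1, 0, 1}.
Σ|m_l| = 2·1(1+1)/2 = 2.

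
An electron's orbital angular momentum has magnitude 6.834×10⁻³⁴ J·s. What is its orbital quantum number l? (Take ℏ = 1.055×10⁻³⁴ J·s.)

l = 6

|L|/ℏ = (6.834×10⁻³⁴)/(1.055×10⁻³⁴) ≈ 6.478.
(|L|/ℏ)² = l(l+1) ≈ 41.96 ⇒ l = 6.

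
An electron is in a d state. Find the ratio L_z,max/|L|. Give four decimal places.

L_z,max/|L| = 0.8165

A d state has l = 2.
|L| = √6 ℏ ≈ 2.4495ℏ, while L_z,max = lℏ = 2ℏ.
L_z,max/|L| = 2/√6 = 0.8165.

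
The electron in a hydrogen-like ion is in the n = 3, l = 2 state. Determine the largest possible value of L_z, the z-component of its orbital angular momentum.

L_z = m_l ℏ with m_l ∈ {−2, …, 2}; the maximum is m_l = 2.

L_z,max = 2ℏ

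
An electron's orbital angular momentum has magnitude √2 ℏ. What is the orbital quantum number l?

Since |L|² = l(l+1)ℏ², l(l+1) = 2.
The positive root is l = 1.

l = 1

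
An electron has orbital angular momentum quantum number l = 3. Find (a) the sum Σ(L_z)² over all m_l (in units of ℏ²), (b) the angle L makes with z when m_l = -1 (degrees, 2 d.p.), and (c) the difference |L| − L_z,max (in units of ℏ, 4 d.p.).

Σ(L_z)² = 28 ℏ²; θ(m_l=-1) ≈ 106.78°; |L|−L_z,max ≈ 0.4641ℏ

Σ m_l² = 28, so Σ(L_z)² = 28 ℏ².
For m_l = -1: cos θ = -1/√12, θ ≈ 106.78°.
|L| − L_z,max = (2√3 − 3)ℏ ≈ 0.4641ℏ.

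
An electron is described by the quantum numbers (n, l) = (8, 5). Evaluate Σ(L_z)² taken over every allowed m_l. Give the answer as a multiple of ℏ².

m_l ∈ {-5, -4, -3, -2, -1, 0, 1, 2, 3, 4, 5}.
Summing m² from −5 to 5: Σ m_l² = 110.

Σ(L_z)² = 110 ℏ²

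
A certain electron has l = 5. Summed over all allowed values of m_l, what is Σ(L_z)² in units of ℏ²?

m_l ∈ {-5, -4, -3, -2, -1, 0, 1, 2, 3, 4, 5}.
Summing m² from −5 to 5: Σ m_l² = 110.

Σ(L_z)² = 110 ℏ²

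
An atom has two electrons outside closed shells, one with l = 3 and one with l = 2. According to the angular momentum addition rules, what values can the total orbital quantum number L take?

The total orbital quantum number L ranges from |l₁ − l₂| to l₁ + l₂ in integer steps.
Allowed values: L = 1, 2, 3, 4, 5.

L = 1, 2, 3, 4, 5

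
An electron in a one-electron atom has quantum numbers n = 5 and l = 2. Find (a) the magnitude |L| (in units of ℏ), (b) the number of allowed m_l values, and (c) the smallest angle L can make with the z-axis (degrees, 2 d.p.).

|L| = √6 ℏ ≈ 2.449ℏ; 5 values; θ_min ≈ 35.26°

|L| = ℏ√(2·3) = √6 ℏ ≈ 2.449ℏ.
There are 2l+1 = 5 values of m_l.
cos θ_min = 2/√6, so θ_min ≈ 35.26°.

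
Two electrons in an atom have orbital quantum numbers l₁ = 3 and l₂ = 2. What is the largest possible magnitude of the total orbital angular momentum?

|L_tot|_max = √30 ℏ ≈ 5.477ℏ

The total orbital quantum number L ranges from |l₁ − l₂| to l₁ + l₂ in integer steps.
L ∈ {1, 2, 3, 4, 5}.
The largest magnitude corresponds to L = 5: |L_tot| = ℏ√(5·6) = √30 ℏ.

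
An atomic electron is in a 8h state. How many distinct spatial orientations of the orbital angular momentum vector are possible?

8h means n = 8, l = 5.
The number of m_l values is 2l + 1 = 2·5 + 1 = 11.

11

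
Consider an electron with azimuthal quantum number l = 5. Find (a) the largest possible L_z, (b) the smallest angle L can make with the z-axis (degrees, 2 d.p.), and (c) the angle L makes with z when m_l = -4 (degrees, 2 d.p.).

L_z,max = 5ℏ; θ_min ≈ 24.09°; θ(m_l=-4) ≈ 136.91°

L_z,max = lℏ = 5ℏ.
cos θ_min = 5/√30, so θ_min ≈ 24.09°.
For m_l = -4: cos θ = -4/√30, θ ≈ 136.91°.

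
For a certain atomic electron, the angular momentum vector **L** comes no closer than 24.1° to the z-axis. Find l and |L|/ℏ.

cos θ_min = l/√(l(l+1)) = √(l/(l+1)), so l/(l+1) = cos²(24.1°) = 0.8333.
Thus l = 0.8333/(1 − 0.8333) ≈ 5.
Then |L| = ℏ√(5·6) = √30 ℏ.

l = 5, |L| = √30 ℏ ≈ 5.477ℏ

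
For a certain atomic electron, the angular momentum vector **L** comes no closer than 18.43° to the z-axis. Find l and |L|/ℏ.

l = 9, |L| = 3√10 ℏ ≈ 9.487ℏ

At minimum angle, m_l = l, so cos θ = l/√(l(l+1)); cos²θ = l/(l+1) = 0.9001.
Solving: l = 9.
Then |L| = ℏ√(9·10) = 3√10 ℏ.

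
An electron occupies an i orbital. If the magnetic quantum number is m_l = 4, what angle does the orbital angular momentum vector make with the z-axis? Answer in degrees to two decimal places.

The letter i corresponds to l = 6.
|L|² = l(l+1)ℏ² = 42ℏ², so |L| = √42 ℏ.
L_z = m_l ℏ = 4ℏ.
cos θ = L_z/|L| = 4/√42, so θ ≈ 51.89°.

θ ≈ 51.89°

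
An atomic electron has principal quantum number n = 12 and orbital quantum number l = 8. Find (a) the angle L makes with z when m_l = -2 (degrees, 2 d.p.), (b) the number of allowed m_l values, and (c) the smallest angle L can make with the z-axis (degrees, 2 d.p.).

For m_l = -2: cos θ = -2/√72, θ ≈ 103.63°.
There are 2l+1 = 17 values of m_l.
cos θ_min = 8/√72, so θ_min ≈ 19.47°.

θ(m_l=-2) ≈ 103.63°; 17 values; θ_min ≈ 19.47°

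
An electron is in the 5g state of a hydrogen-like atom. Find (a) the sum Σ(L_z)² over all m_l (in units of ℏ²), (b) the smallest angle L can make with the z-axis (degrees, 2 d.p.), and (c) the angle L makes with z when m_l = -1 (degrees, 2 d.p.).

Σ(L_z)² = 60 ℏ²; θ_min ≈ 26.57°; θ(m_l=-1) ≈ 102.92°

The 5g subshell has l = 4.
Σ m_l² = 60, so Σ(L_z)² = 60 ℏ².
cos θ_min = 4/√20, so θ_min ≈ 26.57°.
For m_l = -1: cos θ = -1/√20, θ ≈ 102.92°.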